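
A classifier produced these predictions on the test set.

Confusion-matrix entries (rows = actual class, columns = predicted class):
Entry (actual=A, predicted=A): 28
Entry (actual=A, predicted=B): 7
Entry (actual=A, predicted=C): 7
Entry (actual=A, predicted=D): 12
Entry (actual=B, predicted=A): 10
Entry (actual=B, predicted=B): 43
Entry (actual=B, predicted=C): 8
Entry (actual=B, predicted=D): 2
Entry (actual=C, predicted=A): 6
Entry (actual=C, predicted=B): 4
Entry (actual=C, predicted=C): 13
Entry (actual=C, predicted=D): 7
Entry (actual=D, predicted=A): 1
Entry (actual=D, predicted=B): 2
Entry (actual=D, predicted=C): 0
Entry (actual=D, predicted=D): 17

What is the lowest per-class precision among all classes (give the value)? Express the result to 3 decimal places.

0.447

Per-class precision (TP/(TP+FP)):
  A: TP=28, FP=10+6+1=17 → 28/45 = 0.6222
  B: TP=43, FP=7+4+2=13 → 43/56 = 0.7679
  C: TP=13, FP=7+8+0=15 → 13/28 = 0.4643
  D: TP=17, FP=12+2+7=21 → 17/38 = 0.4474
Lowest is class 'D' with precision = 0.447.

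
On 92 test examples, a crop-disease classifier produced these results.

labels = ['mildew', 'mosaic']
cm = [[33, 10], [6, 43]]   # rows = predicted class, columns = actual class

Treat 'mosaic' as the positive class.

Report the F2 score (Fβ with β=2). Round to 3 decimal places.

Fβ = (1+β²)·TP / ((1+β²)·TP + β²·FN + FP), with β²=4
= 5·43 / (5·43 + 4·10 + 6) = 0.824

0.824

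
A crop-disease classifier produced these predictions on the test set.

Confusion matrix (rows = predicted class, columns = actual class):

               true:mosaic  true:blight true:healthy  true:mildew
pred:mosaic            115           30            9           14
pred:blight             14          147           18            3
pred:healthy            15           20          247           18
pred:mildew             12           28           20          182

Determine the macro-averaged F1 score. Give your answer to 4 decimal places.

0.7642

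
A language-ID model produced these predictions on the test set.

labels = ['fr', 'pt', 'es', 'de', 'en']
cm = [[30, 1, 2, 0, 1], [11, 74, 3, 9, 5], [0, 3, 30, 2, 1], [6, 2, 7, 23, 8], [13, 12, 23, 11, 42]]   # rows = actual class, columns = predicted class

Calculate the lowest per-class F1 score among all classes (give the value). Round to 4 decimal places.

Per-class F1 score (2·TP/(2·TP+FP+FN)):
  fr: TP=30, FP=11+0+6+13=30, FN=1+2+0+1=4 → 60/94 = 0.63830
  pt: TP=74, FP=1+3+2+12=18, FN=11+3+9+5=28 → 148/194 = 0.76289
  es: TP=30, FP=2+3+7+23=35, FN=0+3+2+1=6 → 60/101 = 0.59406
  de: TP=23, FP=0+9+2+11=22, FN=6+2+7+8=23 → 46/91 = 0.50549
  en: TP=42, FP=1+5+1+8=15, FN=13+12+23+11=59 → 84/158 = 0.53165
Lowest is class 'de' with F1 score = 0.5055.

0.5055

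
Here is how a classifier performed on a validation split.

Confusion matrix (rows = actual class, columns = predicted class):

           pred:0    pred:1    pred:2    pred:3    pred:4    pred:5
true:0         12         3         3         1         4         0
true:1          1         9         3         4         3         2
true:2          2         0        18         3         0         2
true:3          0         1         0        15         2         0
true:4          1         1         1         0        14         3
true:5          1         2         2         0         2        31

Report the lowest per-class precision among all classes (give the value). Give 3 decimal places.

0.560

Per-class precision (TP/(TP+FP)):
  0: TP=12, FP=1+2+0+1+1=5 → 12/17 = 0.7059
  1: TP=9, FP=3+0+1+1+2=7 → 9/16 = 0.5625
  2: TP=18, FP=3+3+0+1+2=9 → 18/27 = 0.6667
  3: TP=15, FP=1+4+3+0+0=8 → 15/23 = 0.6522
  4: TP=14, FP=4+3+0+2+2=11 → 14/25 = 0.5600
  5: TP=31, FP=0+2+2+0+3=7 → 31/38 = 0.8158
Lowest is class '4' with precision = 0.560.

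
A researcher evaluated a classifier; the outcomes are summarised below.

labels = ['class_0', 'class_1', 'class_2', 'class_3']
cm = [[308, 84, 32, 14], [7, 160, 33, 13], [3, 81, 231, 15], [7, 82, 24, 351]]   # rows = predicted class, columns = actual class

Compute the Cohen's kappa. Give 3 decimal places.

0.637

Observed agreement pₒ = trace/N = 1050/1445 = 0.7266
Expected agreement pₑ = Σ (rowᵢ·colᵢ)/N² = (325·438 + 407·213 + 320·330 + 393·464)/1445² = 0.2476
κ = (pₒ − pₑ)/(1 − pₑ) = (0.7266 − 0.2476)/(1 − 0.2476) = 0.637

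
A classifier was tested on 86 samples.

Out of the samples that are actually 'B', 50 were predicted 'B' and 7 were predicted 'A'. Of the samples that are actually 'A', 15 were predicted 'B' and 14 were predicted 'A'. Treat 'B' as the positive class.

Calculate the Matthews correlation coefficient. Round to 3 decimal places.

MCC = (TP·TN − FP·FN) / √((TP+FP)(TP+FN)(TN+FP)(TN+FN))
Numerator = 50·14 − 15·7 = 595
Denominator = √(65·57·29·21) = √2256345 = 1502.1135
MCC = 595 / 1502.1135 = 0.396

0.396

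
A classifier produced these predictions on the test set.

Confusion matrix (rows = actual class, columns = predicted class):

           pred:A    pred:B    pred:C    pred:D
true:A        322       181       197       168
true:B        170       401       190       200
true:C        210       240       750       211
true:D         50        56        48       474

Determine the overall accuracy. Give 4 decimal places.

Accuracy = trace / total = (322+401+750+474=1947) / 3868 = 1947/3868 = 0.5034

0.5034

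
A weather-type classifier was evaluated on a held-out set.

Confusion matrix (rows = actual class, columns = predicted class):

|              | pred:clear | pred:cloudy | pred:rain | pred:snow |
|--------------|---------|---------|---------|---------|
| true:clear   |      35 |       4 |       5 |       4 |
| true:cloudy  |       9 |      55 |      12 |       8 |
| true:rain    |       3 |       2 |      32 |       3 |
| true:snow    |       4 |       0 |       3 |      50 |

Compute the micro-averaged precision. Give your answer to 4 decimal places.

Micro-averaging pools counts across classes: ΣTP=172, ΣFP=57, ΣFN=57.
Micro-precision = TP/(TP+FP) on pooled counts = 0.7511 (equals overall accuracy in single-label multiclass).

0.7511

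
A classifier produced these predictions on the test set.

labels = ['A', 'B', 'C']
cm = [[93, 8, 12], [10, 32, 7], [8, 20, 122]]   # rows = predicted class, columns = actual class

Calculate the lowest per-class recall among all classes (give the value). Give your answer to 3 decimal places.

Per-class recall (TP/(TP+FN)):
  A: TP=93, FN=10+8=18 → 93/111 = 0.8378
  B: TP=32, FN=8+20=28 → 32/60 = 0.5333
  C: TP=122, FN=12+7=19 → 122/141 = 0.8652
Lowest is class 'B' with recall = 0.533.

0.533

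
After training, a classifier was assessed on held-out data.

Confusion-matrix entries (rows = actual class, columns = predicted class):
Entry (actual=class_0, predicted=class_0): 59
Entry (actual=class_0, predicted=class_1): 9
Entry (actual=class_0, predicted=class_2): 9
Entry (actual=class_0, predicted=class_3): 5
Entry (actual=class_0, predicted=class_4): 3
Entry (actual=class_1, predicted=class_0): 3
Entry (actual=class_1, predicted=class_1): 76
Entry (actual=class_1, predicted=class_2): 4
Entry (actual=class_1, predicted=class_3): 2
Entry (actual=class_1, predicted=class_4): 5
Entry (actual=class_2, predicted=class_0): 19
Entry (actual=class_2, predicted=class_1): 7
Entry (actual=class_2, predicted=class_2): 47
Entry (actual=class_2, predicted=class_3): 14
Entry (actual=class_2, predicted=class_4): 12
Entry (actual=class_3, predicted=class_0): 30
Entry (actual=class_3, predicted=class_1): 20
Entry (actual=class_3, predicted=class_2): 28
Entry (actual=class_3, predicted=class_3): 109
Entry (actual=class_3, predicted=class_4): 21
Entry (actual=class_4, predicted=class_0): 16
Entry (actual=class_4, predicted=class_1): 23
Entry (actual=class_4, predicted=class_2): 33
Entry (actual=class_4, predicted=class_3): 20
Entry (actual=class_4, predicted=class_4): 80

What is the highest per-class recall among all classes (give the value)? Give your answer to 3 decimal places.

Per-class recall (TP/(TP+FN)):
  class_0: TP=59, FN=9+9+5+3=26 → 59/85 = 0.6941
  class_1: TP=76, FN=3+4+2+5=14 → 76/90 = 0.8444
  class_2: TP=47, FN=19+7+14+12=52 → 47/99 = 0.4747
  class_3: TP=109, FN=30+20+28+21=99 → 109/208 = 0.5240
  class_4: TP=80, FN=16+23+33+20=92 → 80/172 = 0.4651
Highest is class 'class_1' with recall = 0.844.

0.844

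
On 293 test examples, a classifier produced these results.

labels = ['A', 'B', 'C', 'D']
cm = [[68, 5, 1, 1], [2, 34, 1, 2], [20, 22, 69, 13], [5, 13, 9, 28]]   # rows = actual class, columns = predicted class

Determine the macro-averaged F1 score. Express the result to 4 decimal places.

Per-class F1 score (2·TP/(2·TP+FP+FN)):
  A: TP=68, FP=2+20+5=27, FN=5+1+1=7 → 136/170 = 0.80000
  B: TP=34, FP=5+22+13=40, FN=2+1+2=5 → 68/113 = 0.60177
  C: TP=69, FP=1+1+9=11, FN=20+22+13=55 → 138/204 = 0.67647
  D: TP=28, FP=1+2+13=16, FN=5+13+9=27 → 56/99 = 0.56566
Macro-F1 score = mean = (0.80000 + 0.60177 + 0.67647 + 0.56566) / 4 = 0.6610

0.6610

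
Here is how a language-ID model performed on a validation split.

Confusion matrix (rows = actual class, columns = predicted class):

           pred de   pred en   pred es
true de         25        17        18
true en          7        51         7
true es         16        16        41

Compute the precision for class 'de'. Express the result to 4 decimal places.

0.5208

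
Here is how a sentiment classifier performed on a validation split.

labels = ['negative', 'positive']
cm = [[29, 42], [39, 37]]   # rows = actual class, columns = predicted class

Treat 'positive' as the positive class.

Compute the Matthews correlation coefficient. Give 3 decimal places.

-0.105

MCC = (TP·TN − FP·FN) / √((TP+FP)(TP+FN)(TN+FP)(TN+FN))
Numerator = 37·29 − 42·39 = -565
Denominator = √(79·76·71·68) = √28987312 = 5383.9866
MCC = -565 / 5383.9866 = -0.105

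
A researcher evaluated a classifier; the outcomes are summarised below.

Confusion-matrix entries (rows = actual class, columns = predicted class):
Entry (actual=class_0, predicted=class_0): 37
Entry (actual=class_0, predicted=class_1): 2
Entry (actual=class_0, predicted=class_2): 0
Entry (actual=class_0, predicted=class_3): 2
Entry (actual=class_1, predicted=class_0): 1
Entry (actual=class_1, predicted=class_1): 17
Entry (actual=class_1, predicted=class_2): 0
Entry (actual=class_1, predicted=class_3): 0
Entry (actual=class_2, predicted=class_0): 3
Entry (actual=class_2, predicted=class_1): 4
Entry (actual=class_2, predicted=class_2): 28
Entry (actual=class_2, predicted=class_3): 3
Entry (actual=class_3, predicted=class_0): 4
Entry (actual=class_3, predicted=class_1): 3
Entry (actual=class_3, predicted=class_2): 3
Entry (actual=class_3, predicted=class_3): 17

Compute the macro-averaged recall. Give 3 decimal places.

0.803

Per-class recall (TP/(TP+FN)):
  class_0: TP=37, FN=2+0+2=4 → 37/41 = 0.9024
  class_1: TP=17, FN=1+0+0=1 → 17/18 = 0.9444
  class_2: TP=28, FN=3+4+3=10 → 28/38 = 0.7368
  class_3: TP=17, FN=4+3+3=10 → 17/27 = 0.6296
Macro-recall = mean = (0.9024 + 0.9444 + 0.7368 + 0.6296) / 4 = 0.803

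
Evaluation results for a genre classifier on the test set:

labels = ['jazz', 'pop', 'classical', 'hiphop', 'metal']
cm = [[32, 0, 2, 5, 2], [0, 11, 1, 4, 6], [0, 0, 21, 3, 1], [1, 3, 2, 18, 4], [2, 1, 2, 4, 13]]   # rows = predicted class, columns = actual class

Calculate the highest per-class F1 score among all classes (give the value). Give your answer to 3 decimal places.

0.842

Per-class F1 score (2·TP/(2·TP+FP+FN)):
  jazz: TP=32, FP=0+2+5+2=9, FN=0+0+1+2=3 → 64/76 = 0.8421
  pop: TP=11, FP=0+1+4+6=11, FN=0+0+3+1=4 → 22/37 = 0.5946
  classical: TP=21, FP=0+0+3+1=4, FN=2+1+2+2=7 → 42/53 = 0.7925
  hiphop: TP=18, FP=1+3+2+4=10, FN=5+4+3+4=16 → 36/62 = 0.5806
  metal: TP=13, FP=2+1+2+4=9, FN=2+6+1+4=13 → 26/48 = 0.5417
Highest is class 'jazz' with F1 score = 0.842.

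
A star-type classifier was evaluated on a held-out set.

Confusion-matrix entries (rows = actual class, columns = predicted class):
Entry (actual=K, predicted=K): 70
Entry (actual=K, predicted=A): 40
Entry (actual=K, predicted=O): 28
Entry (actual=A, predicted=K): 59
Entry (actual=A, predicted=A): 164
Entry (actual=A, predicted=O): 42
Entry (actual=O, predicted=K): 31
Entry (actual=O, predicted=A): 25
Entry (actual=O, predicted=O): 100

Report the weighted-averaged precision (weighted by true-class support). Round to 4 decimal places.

0.6117

Per-class precision (TP/(TP+FP)):
  K: TP=70, FP=59+31=90 → 70/160 = 0.43750
  A: TP=164, FP=40+25=65 → 164/229 = 0.71616
  O: TP=100, FP=28+42=70 → 100/170 = 0.58824
Weighted-precision = Σ (supportᵢ/N)·precisionᵢ with N=559: (138/559)·0.43750 + (265/559)·0.71616 + (156/559)·0.58824 = 0.6117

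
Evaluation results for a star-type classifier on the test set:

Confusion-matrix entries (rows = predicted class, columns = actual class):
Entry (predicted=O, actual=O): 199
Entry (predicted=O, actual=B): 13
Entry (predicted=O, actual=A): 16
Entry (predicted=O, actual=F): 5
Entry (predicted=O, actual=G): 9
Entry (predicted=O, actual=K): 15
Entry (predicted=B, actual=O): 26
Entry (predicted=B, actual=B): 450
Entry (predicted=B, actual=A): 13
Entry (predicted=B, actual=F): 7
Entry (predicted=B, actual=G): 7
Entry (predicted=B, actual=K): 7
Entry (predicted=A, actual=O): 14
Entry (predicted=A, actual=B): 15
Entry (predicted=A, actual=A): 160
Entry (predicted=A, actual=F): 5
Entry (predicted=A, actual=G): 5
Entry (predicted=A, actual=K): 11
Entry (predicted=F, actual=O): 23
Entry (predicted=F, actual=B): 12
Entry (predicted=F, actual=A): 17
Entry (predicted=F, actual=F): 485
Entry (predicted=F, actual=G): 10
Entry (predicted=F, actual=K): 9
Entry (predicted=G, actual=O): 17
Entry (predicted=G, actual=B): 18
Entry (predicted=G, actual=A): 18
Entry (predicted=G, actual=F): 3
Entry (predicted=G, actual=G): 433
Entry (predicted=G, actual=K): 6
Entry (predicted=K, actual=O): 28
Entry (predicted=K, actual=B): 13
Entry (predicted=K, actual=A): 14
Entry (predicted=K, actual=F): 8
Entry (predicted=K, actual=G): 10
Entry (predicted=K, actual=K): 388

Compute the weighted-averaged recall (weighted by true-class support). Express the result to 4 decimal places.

Per-class recall (TP/(TP+FN)):
  O: TP=199, FN=26+14+23+17+28=108 → 199/307 = 0.64821
  B: TP=450, FN=13+15+12+18+13=71 → 450/521 = 0.86372
  A: TP=160, FN=16+13+17+18+14=78 → 160/238 = 0.67227
  F: TP=485, FN=5+7+5+3+8=28 → 485/513 = 0.94542
  G: TP=433, FN=9+7+5+10+10=41 → 433/474 = 0.91350
  K: TP=388, FN=15+7+11+9+6=48 → 388/436 = 0.88991
Weighted-recall = Σ (supportᵢ/N)·recallᵢ with N=2489: (307/2489)·0.64821 + (521/2489)·0.86372 + (238/2489)·0.67227 + (513/2489)·0.94542 + (474/2489)·0.91350 + (436/2489)·0.88991 = 0.8497

0.8497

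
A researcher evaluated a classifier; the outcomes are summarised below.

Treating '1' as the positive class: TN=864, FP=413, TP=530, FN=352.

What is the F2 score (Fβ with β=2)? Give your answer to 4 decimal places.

Fβ = (1+β²)·TP / ((1+β²)·TP + β²·FN + FP), with β²=4
= 5·530 / (5·530 + 4·352 + 413) = 0.5927

0.5927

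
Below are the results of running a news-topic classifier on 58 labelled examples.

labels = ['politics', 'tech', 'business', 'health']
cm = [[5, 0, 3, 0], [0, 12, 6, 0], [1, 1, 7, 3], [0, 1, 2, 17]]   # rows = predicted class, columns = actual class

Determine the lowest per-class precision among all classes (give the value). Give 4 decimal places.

0.5833

Per-class precision (TP/(TP+FP)):
  politics: TP=5, FP=0+3+0=3 → 5/8 = 0.62500
  tech: TP=12, FP=0+6+0=6 → 12/18 = 0.66667
  business: TP=7, FP=1+1+3=5 → 7/12 = 0.58333
  health: TP=17, FP=0+1+2=3 → 17/20 = 0.85000
Lowest is class 'business' with precision = 0.5833.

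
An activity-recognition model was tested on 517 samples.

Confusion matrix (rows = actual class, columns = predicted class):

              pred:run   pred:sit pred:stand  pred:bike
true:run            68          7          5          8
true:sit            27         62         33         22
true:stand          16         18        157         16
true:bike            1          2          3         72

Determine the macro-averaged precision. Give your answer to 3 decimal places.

Per-class precision (TP/(TP+FP)):
  run: TP=68, FP=27+16+1=44 → 68/112 = 0.6071
  sit: TP=62, FP=7+18+2=27 → 62/89 = 0.6966
  stand: TP=157, FP=5+33+3=41 → 157/198 = 0.7929
  bike: TP=72, FP=8+22+16=46 → 72/118 = 0.6102
Macro-precision = mean = (0.6071 + 0.6966 + 0.7929 + 0.6102) / 4 = 0.677

0.677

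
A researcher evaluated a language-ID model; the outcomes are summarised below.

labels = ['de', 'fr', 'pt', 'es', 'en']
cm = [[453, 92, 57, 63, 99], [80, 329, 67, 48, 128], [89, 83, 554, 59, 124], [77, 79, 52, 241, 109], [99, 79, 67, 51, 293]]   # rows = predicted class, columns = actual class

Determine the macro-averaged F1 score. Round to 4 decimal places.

Per-class F1 score (2·TP/(2·TP+FP+FN)):
  de: TP=453, FP=92+57+63+99=311, FN=80+89+77+99=345 → 906/1562 = 0.58003
  fr: TP=329, FP=80+67+48+128=323, FN=92+83+79+79=333 → 658/1314 = 0.50076
  pt: TP=554, FP=89+83+59+124=355, FN=57+67+52+67=243 → 1108/1706 = 0.64947
  es: TP=241, FP=77+79+52+109=317, FN=63+48+59+51=221 → 482/1020 = 0.47255
  en: TP=293, FP=99+79+67+51=296, FN=99+128+124+109=460 → 586/1342 = 0.43666
Macro-F1 score = mean = (0.58003 + 0.50076 + 0.64947 + 0.47255 + 0.43666) / 5 = 0.5279

0.5279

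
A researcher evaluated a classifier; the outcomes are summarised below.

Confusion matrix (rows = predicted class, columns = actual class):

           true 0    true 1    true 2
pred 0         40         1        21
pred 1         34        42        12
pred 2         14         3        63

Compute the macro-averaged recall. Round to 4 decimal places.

Per-class recall (TP/(TP+FN)):
  0: TP=40, FN=34+14=48 → 40/88 = 0.45455
  1: TP=42, FN=1+3=4 → 42/46 = 0.91304
  2: TP=63, FN=21+12=33 → 63/96 = 0.65625
Macro-recall = mean = (0.45455 + 0.91304 + 0.65625) / 3 = 0.6746

0.6746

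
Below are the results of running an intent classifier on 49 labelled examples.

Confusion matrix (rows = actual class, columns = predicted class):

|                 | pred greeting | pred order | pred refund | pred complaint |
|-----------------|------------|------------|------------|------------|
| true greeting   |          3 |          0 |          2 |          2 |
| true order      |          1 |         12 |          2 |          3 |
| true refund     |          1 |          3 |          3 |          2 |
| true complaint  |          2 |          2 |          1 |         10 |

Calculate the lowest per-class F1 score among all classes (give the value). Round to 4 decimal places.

0.3529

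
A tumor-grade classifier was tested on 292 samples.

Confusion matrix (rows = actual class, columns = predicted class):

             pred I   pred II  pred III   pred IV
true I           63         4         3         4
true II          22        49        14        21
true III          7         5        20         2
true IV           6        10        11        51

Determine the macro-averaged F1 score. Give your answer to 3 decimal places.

Per-class F1 score (2·TP/(2·TP+FP+FN)):
  I: TP=63, FP=22+7+6=35, FN=4+3+4=11 → 126/172 = 0.7326
  II: TP=49, FP=4+5+10=19, FN=22+14+21=57 → 98/174 = 0.5632
  III: TP=20, FP=3+14+11=28, FN=7+5+2=14 → 40/82 = 0.4878
  IV: TP=51, FP=4+21+2=27, FN=6+10+11=27 → 102/156 = 0.6538
Macro-F1 score = mean = (0.7326 + 0.5632 + 0.4878 + 0.6538) / 4 = 0.609

0.609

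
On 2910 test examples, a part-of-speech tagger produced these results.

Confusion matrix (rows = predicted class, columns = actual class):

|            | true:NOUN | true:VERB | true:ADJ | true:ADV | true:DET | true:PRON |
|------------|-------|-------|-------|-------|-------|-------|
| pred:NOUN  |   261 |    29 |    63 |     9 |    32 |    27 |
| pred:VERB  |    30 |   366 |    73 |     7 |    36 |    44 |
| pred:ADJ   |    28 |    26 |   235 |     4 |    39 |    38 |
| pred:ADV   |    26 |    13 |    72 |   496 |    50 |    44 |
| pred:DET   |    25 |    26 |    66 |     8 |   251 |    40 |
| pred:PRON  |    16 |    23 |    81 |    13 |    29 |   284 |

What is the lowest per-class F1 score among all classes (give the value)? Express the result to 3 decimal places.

0.490

Per-class F1 score (2·TP/(2·TP+FP+FN)):
  NOUN: TP=261, FP=29+63+9+32+27=160, FN=30+28+26+25+16=125 → 522/807 = 0.6468
  VERB: TP=366, FP=30+73+7+36+44=190, FN=29+26+13+26+23=117 → 732/1039 = 0.7045
  ADJ: TP=235, FP=28+26+4+39+38=135, FN=63+73+72+66+81=355 → 470/960 = 0.4896
  ADV: TP=496, FP=26+13+72+50+44=205, FN=9+7+4+8+13=41 → 992/1238 = 0.8013
  DET: TP=251, FP=25+26+66+8+40=165, FN=32+36+39+50+29=186 → 502/853 = 0.5885
  PRON: TP=284, FP=16+23+81+13+29=162, FN=27+44+38+44+40=193 → 568/923 = 0.6154
Lowest is class 'ADJ' with F1 score = 0.490.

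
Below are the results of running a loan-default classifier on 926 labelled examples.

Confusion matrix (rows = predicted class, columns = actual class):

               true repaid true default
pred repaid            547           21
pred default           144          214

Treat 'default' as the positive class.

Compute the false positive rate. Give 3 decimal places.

0.208

FPR = FP/(FP+TN) = 144/(144+547) = 0.208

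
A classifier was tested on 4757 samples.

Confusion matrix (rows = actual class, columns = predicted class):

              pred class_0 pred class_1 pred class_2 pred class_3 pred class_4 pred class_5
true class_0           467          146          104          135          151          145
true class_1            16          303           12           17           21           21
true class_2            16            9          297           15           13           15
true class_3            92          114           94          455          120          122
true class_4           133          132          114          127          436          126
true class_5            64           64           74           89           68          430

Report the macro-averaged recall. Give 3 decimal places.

0.568

Per-class recall (TP/(TP+FN)):
  class_0: TP=467, FN=146+104+135+151+145=681 → 467/1148 = 0.4068
  class_1: TP=303, FN=16+12+17+21+21=87 → 303/390 = 0.7769
  class_2: TP=297, FN=16+9+15+13+15=68 → 297/365 = 0.8137
  class_3: TP=455, FN=92+114+94+120+122=542 → 455/997 = 0.4564
  class_4: TP=436, FN=133+132+114+127+126=632 → 436/1068 = 0.4082
  class_5: TP=430, FN=64+64+74+89+68=359 → 430/789 = 0.5450
Macro-recall = mean = (0.4068 + 0.7769 + 0.8137 + 0.4564 + 0.4082 + 0.5450) / 6 = 0.568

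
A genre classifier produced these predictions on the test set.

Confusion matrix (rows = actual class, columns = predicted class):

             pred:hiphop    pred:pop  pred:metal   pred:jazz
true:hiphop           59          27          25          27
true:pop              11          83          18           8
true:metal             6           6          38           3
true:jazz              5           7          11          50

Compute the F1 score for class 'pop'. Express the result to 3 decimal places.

One-vs-rest for 'pop': TP = diagonal; FP = other classes predicted 'pop'; FN = 'pop' predicted as other.
F1 score = 2·TP/(2·TP+FP+FN).
pop: TP=83, FP=27+6+7=40, FN=11+18+8=37 → 166/243 = 0.6831

0.683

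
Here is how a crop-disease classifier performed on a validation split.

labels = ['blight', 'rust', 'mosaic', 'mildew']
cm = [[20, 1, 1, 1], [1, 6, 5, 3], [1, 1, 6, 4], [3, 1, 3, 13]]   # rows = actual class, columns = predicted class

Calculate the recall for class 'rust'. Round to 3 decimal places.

0.400

Treat 'rust' as positive and all other classes as negative.
recall = TP/(TP+FN).
rust: TP=6, FN=1+5+3=9 → 6/15 = 0.4000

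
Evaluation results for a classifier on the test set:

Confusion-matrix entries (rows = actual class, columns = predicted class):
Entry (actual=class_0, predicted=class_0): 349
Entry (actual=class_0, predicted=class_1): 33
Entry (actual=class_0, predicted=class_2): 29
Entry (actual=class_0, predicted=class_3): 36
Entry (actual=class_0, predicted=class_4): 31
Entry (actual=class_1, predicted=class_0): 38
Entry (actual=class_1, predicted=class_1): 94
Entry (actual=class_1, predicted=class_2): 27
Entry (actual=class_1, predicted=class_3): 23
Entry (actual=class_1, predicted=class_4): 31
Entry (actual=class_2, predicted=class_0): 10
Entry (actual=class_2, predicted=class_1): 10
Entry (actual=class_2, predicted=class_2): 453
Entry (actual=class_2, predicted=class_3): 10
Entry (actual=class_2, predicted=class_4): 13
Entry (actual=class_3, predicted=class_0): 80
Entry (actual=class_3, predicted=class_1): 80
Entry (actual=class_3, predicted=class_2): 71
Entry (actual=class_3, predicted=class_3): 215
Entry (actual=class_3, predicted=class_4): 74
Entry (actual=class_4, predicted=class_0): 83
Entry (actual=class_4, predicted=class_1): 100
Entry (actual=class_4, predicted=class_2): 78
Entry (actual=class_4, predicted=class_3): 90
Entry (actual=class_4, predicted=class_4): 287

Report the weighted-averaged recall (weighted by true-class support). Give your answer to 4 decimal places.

0.5962

Per-class recall (TP/(TP+FN)):
  class_0: TP=349, FN=33+29+36+31=129 → 349/478 = 0.73013
  class_1: TP=94, FN=38+27+23+31=119 → 94/213 = 0.44131
  class_2: TP=453, FN=10+10+10+13=43 → 453/496 = 0.91331
  class_3: TP=215, FN=80+80+71+74=305 → 215/520 = 0.41346
  class_4: TP=287, FN=83+100+78+90=351 → 287/638 = 0.44984
Weighted-recall = Σ (supportᵢ/N)·recallᵢ with N=2345: (478/2345)·0.73013 + (213/2345)·0.44131 + (496/2345)·0.91331 + (520/2345)·0.41346 + (638/2345)·0.44984 = 0.5962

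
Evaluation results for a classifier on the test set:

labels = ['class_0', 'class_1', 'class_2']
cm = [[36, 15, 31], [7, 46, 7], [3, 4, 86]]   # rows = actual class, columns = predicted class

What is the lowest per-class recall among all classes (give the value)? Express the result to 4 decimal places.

0.4390

Per-class recall (TP/(TP+FN)):
  class_0: TP=36, FN=15+31=46 → 36/82 = 0.43902
  class_1: TP=46, FN=7+7=14 → 46/60 = 0.76667
  class_2: TP=86, FN=3+4=7 → 86/93 = 0.92473
Lowest is class 'class_0' with recall = 0.4390.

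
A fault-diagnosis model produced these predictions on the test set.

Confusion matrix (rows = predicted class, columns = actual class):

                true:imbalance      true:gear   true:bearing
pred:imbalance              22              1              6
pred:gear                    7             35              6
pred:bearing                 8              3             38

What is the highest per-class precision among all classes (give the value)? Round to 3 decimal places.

0.776

Per-class precision (TP/(TP+FP)):
  imbalance: TP=22, FP=1+6=7 → 22/29 = 0.7586
  gear: TP=35, FP=7+6=13 → 35/48 = 0.7292
  bearing: TP=38, FP=8+3=11 → 38/49 = 0.7755
Highest is class 'bearing' with precision = 0.776.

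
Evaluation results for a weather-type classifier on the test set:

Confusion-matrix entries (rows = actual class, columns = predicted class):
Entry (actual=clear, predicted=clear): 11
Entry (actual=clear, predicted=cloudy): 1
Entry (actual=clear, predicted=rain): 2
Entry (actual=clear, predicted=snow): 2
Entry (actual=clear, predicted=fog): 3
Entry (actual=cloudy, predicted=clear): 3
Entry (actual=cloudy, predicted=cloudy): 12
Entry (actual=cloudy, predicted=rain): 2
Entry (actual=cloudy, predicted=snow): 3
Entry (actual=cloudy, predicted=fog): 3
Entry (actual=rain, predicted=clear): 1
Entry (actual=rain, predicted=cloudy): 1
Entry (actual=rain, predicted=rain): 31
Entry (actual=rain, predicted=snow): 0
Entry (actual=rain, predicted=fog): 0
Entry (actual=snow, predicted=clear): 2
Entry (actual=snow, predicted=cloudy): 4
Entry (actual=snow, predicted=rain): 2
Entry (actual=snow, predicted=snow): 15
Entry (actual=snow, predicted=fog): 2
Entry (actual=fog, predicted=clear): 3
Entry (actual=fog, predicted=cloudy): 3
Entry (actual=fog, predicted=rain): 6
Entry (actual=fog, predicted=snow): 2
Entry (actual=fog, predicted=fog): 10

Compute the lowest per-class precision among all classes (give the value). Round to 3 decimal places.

0.550

Per-class precision (TP/(TP+FP)):
  clear: TP=11, FP=3+1+2+3=9 → 11/20 = 0.5500
  cloudy: TP=12, FP=1+1+4+3=9 → 12/21 = 0.5714
  rain: TP=31, FP=2+2+2+6=12 → 31/43 = 0.7209
  snow: TP=15, FP=2+3+0+2=7 → 15/22 = 0.6818
  fog: TP=10, FP=3+3+0+2=8 → 10/18 = 0.5556
Lowest is class 'clear' with precision = 0.550.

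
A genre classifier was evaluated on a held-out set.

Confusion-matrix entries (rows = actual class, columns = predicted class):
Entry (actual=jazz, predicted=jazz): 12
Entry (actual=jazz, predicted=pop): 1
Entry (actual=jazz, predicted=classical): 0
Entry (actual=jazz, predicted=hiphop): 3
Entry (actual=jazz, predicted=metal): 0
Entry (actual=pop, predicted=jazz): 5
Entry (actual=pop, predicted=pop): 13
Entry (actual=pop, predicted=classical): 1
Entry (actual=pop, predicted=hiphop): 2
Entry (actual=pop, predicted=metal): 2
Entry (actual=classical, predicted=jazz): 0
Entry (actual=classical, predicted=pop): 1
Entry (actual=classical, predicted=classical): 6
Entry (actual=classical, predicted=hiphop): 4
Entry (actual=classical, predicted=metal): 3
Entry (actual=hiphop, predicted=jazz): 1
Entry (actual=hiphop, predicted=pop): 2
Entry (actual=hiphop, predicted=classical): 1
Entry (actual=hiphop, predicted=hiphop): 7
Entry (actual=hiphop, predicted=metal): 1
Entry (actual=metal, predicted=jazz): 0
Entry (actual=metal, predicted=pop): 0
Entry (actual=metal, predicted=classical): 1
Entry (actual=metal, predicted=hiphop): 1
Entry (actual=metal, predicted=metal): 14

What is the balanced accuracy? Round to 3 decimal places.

Balanced accuracy = mean of per-class recall.
  jazz: recall = 12/16 = 0.7500
  pop: recall = 13/23 = 0.5652
  classical: recall = 6/14 = 0.4286
  hiphop: recall = 7/12 = 0.5833
  metal: recall = 14/16 = 0.8750
Mean = (0.7500 + 0.5652 + 0.4286 + 0.5833 + 0.8750) / 5 = 0.640

0.640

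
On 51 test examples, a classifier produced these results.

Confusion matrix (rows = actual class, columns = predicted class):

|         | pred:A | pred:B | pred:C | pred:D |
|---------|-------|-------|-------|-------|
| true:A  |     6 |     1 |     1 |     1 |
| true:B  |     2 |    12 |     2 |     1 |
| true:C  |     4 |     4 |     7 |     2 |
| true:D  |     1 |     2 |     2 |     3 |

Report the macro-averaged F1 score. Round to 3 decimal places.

Per-class F1 score (2·TP/(2·TP+FP+FN)):
  A: TP=6, FP=2+4+1=7, FN=1+1+1=3 → 12/22 = 0.5455
  B: TP=12, FP=1+4+2=7, FN=2+2+1=5 → 24/36 = 0.6667
  C: TP=7, FP=1+2+2=5, FN=4+4+2=10 → 14/29 = 0.4828
  D: TP=3, FP=1+1+2=4, FN=1+2+2=5 → 6/15 = 0.4000
Macro-F1 score = mean = (0.5455 + 0.6667 + 0.4828 + 0.4000) / 4 = 0.524

0.524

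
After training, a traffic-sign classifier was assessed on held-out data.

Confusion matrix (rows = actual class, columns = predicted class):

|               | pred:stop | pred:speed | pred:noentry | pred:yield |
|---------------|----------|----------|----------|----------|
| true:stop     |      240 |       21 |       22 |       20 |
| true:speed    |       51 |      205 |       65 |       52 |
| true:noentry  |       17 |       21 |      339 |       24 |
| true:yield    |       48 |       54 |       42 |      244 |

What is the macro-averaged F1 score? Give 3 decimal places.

Per-class F1 score (2·TP/(2·TP+FP+FN)):
  stop: TP=240, FP=51+17+48=116, FN=21+22+20=63 → 480/659 = 0.7284
  speed: TP=205, FP=21+21+54=96, FN=51+65+52=168 → 410/674 = 0.6083
  noentry: TP=339, FP=22+65+42=129, FN=17+21+24=62 → 678/869 = 0.7802
  yield: TP=244, FP=20+52+24=96, FN=48+54+42=144 → 488/728 = 0.6703
Macro-F1 score = mean = (0.7284 + 0.6083 + 0.7802 + 0.6703) / 4 = 0.697

0.697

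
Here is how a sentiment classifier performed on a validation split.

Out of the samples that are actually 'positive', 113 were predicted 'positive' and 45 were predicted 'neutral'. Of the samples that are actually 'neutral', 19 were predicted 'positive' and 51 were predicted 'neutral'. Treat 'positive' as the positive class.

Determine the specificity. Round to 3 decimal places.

0.729

Specificity = TN/(TN+FP) = 51/(51+19) = 0.729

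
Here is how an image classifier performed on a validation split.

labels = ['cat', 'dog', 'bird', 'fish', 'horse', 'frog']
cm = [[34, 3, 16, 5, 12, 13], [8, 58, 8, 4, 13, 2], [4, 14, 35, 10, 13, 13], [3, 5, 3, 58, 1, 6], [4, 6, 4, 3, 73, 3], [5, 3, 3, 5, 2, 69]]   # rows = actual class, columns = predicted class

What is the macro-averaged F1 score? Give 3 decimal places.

0.617

Per-class F1 score (2·TP/(2·TP+FP+FN)):
  cat: TP=34, FP=8+4+3+4+5=24, FN=3+16+5+12+13=49 → 68/141 = 0.4823
  dog: TP=58, FP=3+14+5+6+3=31, FN=8+8+4+13+2=35 → 116/182 = 0.6374
  bird: TP=35, FP=16+8+3+4+3=34, FN=4+14+10+13+13=54 → 70/158 = 0.4430
  fish: TP=58, FP=5+4+10+3+5=27, FN=3+5+3+1+6=18 → 116/161 = 0.7205
  horse: TP=73, FP=12+13+13+1+2=41, FN=4+6+4+3+3=20 → 146/207 = 0.7053
  frog: TP=69, FP=13+2+13+6+3=37, FN=5+3+3+5+2=18 → 138/193 = 0.7150
Macro-F1 score = mean = (0.4823 + 0.6374 + 0.4430 + 0.7205 + 0.7053 + 0.7150) / 6 = 0.617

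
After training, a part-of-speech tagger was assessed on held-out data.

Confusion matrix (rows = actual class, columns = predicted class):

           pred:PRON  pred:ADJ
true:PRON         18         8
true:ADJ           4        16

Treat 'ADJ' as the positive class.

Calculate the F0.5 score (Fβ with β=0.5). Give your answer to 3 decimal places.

0.690

Fβ = (1+β²)·TP / ((1+β²)·TP + β²·FN + FP), with β²=1/4
= 1.25·16 / (1.25·16 + 0.25·4 + 8) = 0.690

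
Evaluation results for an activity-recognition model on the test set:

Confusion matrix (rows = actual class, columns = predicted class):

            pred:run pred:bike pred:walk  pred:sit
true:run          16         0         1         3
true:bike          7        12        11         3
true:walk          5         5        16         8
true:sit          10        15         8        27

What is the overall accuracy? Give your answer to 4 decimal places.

Accuracy = trace / total = (16+12+16+27=71) / 147 = 71/147 = 0.4830

0.4830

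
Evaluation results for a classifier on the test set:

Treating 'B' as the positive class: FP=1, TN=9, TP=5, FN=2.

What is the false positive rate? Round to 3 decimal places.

0.100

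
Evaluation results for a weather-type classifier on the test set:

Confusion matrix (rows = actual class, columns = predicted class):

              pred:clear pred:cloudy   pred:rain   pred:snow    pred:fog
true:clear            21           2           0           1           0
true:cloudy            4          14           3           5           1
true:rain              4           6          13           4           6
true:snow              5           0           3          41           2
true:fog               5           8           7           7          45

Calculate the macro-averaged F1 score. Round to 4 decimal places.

Per-class F1 score (2·TP/(2·TP+FP+FN)):
  clear: TP=21, FP=4+4+5+5=18, FN=2+0+1+0=3 → 42/63 = 0.66667
  cloudy: TP=14, FP=2+6+0+8=16, FN=4+3+5+1=13 → 28/57 = 0.49123
  rain: TP=13, FP=0+3+3+7=13, FN=4+6+4+6=20 → 26/59 = 0.44068
  snow: TP=41, FP=1+5+4+7=17, FN=5+0+3+2=10 → 82/109 = 0.75229
  fog: TP=45, FP=0+1+6+2=9, FN=5+8+7+7=27 → 90/126 = 0.71429
Macro-F1 score = mean = (0.66667 + 0.49123 + 0.44068 + 0.75229 + 0.71429) / 5 = 0.6130

0.6130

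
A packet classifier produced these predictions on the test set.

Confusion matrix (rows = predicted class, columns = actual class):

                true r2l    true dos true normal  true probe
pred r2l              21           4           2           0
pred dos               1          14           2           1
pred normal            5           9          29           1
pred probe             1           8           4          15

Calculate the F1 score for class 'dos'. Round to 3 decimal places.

F1 score = 2·TP/(2·TP+FP+FN).
dos: TP=14, FP=1+2+1=4, FN=4+9+8=21 → 28/53 = 0.5283

0.528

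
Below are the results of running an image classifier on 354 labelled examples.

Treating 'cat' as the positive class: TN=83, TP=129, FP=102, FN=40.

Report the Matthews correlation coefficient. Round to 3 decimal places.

0.222

MCC = (TP·TN − FP·FN) / √((TP+FP)(TP+FN)(TN+FP)(TN+FN))
Numerator = 129·83 − 102·40 = 6627
Denominator = √(231·169·185·123) = √888332445 = 29804.9064
MCC = 6627 / 29804.9064 = 0.222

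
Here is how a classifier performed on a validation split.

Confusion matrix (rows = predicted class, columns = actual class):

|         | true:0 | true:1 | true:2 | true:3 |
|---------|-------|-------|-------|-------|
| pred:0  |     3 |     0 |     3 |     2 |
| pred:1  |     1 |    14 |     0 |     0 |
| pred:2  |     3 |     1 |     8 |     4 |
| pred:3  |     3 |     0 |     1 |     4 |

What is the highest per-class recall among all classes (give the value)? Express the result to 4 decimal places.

Per-class recall (TP/(TP+FN)):
  0: TP=3, FN=1+3+3=7 → 3/10 = 0.30000
  1: TP=14, FN=0+1+0=1 → 14/15 = 0.93333
  2: TP=8, FN=3+0+1=4 → 8/12 = 0.66667
  3: TP=4, FN=2+0+4=6 → 4/10 = 0.40000
Highest is class '1' with recall = 0.9333.

0.9333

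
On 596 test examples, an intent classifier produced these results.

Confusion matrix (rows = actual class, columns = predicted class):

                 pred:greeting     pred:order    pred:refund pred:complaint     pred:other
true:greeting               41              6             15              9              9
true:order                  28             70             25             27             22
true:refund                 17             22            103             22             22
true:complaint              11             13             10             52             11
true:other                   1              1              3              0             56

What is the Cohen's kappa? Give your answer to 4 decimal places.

0.4191

Observed agreement pₒ = trace/N = 322/596 = 0.54027
Expected agreement pₑ = Σ (rowᵢ·colᵢ)/N² = (80·98 + 172·112 + 186·156 + 97·110 + 61·120)/596² = 0.20863
κ = (pₒ − pₑ)/(1 − pₑ) = (0.54027 − 0.20863)/(1 − 0.20863) = 0.4191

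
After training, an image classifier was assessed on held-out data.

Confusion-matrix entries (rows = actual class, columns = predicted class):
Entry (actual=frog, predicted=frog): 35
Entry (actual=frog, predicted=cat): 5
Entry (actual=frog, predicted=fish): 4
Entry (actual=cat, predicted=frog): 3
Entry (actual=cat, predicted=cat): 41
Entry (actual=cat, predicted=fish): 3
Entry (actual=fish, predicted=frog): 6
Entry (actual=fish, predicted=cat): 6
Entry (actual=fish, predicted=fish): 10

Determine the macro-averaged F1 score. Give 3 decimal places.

Per-class F1 score (2·TP/(2·TP+FP+FN)):
  frog: TP=35, FP=3+6=9, FN=5+4=9 → 70/88 = 0.7955
  cat: TP=41, FP=5+6=11, FN=3+3=6 → 82/99 = 0.8283
  fish: TP=10, FP=4+3=7, FN=6+6=12 → 20/39 = 0.5128
Macro-F1 score = mean = (0.7955 + 0.8283 + 0.5128) / 3 = 0.712

0.712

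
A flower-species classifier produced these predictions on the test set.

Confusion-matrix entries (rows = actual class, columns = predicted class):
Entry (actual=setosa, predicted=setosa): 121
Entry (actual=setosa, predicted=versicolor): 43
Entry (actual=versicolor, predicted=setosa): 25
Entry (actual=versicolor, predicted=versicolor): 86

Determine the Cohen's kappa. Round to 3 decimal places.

0.499

Observed agreement pₒ = trace/N = 207/275 = 0.7527
Expected agreement pₑ = Σ (rowᵢ·colᵢ)/N² = (164·146 + 111·129)/275² = 0.5060
κ = (pₒ − pₑ)/(1 − pₑ) = (0.7527 − 0.5060)/(1 − 0.5060) = 0.499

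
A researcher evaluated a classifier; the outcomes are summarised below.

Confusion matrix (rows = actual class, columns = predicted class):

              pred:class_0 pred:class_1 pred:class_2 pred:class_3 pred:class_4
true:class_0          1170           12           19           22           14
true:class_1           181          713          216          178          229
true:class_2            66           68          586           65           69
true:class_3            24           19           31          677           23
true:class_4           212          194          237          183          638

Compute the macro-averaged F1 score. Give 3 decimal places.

Per-class F1 score (2·TP/(2·TP+FP+FN)):
  class_0: TP=1170, FP=181+66+24+212=483, FN=12+19+22+14=67 → 2340/2890 = 0.8097
  class_1: TP=713, FP=12+68+19+194=293, FN=181+216+178+229=804 → 1426/2523 = 0.5652
  class_2: TP=586, FP=19+216+31+237=503, FN=66+68+65+69=268 → 1172/1943 = 0.6032
  class_3: TP=677, FP=22+178+65+183=448, FN=24+19+31+23=97 → 1354/1899 = 0.7130
  class_4: TP=638, FP=14+229+69+23=335, FN=212+194+237+183=826 → 1276/2437 = 0.5236
Macro-F1 score = mean = (0.8097 + 0.5652 + 0.6032 + 0.7130 + 0.5236) / 5 = 0.643

0.643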